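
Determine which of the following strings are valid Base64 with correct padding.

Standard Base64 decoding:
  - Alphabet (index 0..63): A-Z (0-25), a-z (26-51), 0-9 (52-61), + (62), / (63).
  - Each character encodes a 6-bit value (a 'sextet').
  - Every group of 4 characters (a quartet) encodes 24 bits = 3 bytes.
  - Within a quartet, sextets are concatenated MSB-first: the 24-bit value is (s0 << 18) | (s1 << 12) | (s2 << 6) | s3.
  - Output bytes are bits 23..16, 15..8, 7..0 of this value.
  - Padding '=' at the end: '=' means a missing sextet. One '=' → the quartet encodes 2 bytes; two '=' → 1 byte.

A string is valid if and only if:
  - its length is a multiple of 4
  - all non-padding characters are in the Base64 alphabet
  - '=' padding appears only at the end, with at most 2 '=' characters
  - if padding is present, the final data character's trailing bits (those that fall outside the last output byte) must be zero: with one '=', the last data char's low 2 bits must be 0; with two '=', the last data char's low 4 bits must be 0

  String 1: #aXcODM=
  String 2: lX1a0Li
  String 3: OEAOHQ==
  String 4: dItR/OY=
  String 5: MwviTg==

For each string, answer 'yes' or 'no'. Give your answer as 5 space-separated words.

Answer: no no yes yes yes

Derivation:
String 1: '#aXcODM=' → invalid (bad char(s): ['#'])
String 2: 'lX1a0Li' → invalid (len=7 not mult of 4)
String 3: 'OEAOHQ==' → valid
String 4: 'dItR/OY=' → valid
String 5: 'MwviTg==' → valid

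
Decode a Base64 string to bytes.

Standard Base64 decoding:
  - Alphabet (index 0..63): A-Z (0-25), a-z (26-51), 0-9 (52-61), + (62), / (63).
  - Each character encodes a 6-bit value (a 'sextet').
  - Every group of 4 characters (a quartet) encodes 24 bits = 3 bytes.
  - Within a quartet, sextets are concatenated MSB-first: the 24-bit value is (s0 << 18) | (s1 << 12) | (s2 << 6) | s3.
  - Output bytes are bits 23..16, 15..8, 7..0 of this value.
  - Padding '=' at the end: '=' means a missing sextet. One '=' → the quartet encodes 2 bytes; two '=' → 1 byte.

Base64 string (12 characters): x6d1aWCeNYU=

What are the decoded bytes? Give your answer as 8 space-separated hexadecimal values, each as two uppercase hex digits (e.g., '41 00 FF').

After char 0 ('x'=49): chars_in_quartet=1 acc=0x31 bytes_emitted=0
After char 1 ('6'=58): chars_in_quartet=2 acc=0xC7A bytes_emitted=0
After char 2 ('d'=29): chars_in_quartet=3 acc=0x31E9D bytes_emitted=0
After char 3 ('1'=53): chars_in_quartet=4 acc=0xC7A775 -> emit C7 A7 75, reset; bytes_emitted=3
After char 4 ('a'=26): chars_in_quartet=1 acc=0x1A bytes_emitted=3
After char 5 ('W'=22): chars_in_quartet=2 acc=0x696 bytes_emitted=3
After char 6 ('C'=2): chars_in_quartet=3 acc=0x1A582 bytes_emitted=3
After char 7 ('e'=30): chars_in_quartet=4 acc=0x69609E -> emit 69 60 9E, reset; bytes_emitted=6
After char 8 ('N'=13): chars_in_quartet=1 acc=0xD bytes_emitted=6
After char 9 ('Y'=24): chars_in_quartet=2 acc=0x358 bytes_emitted=6
After char 10 ('U'=20): chars_in_quartet=3 acc=0xD614 bytes_emitted=6
Padding '=': partial quartet acc=0xD614 -> emit 35 85; bytes_emitted=8

Answer: C7 A7 75 69 60 9E 35 85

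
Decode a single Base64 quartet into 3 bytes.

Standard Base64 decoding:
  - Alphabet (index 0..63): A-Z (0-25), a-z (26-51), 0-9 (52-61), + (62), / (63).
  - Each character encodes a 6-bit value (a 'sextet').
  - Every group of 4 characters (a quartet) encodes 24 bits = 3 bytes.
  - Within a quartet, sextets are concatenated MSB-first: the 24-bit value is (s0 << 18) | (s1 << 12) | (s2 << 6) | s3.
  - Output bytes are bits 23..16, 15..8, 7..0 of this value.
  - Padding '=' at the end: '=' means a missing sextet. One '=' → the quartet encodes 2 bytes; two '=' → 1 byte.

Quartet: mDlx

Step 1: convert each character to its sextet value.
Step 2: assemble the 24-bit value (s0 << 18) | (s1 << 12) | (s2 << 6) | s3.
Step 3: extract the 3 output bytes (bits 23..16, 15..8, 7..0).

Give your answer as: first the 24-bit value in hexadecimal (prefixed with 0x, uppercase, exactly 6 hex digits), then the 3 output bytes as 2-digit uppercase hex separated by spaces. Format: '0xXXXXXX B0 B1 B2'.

Answer: 0x983971 98 39 71

Derivation:
Sextets: m=38, D=3, l=37, x=49
24-bit: (38<<18) | (3<<12) | (37<<6) | 49
      = 0x980000 | 0x003000 | 0x000940 | 0x000031
      = 0x983971
Bytes: (v>>16)&0xFF=98, (v>>8)&0xFF=39, v&0xFF=71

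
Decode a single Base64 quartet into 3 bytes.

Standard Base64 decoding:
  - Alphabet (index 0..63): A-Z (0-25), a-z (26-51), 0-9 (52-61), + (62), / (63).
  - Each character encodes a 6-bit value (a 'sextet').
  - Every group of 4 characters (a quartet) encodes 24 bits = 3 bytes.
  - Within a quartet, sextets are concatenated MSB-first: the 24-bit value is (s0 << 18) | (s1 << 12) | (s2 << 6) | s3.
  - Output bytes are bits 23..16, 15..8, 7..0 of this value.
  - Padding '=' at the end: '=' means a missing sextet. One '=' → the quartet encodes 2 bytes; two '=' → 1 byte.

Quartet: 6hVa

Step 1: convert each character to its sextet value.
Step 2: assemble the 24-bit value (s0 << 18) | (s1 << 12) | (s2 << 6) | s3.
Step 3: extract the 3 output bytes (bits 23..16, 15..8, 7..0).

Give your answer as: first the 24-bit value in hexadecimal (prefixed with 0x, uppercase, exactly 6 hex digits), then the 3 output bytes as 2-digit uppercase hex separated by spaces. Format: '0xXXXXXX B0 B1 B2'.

Answer: 0xEA155A EA 15 5A

Derivation:
Sextets: 6=58, h=33, V=21, a=26
24-bit: (58<<18) | (33<<12) | (21<<6) | 26
      = 0xE80000 | 0x021000 | 0x000540 | 0x00001A
      = 0xEA155A
Bytes: (v>>16)&0xFF=EA, (v>>8)&0xFF=15, v&0xFF=5A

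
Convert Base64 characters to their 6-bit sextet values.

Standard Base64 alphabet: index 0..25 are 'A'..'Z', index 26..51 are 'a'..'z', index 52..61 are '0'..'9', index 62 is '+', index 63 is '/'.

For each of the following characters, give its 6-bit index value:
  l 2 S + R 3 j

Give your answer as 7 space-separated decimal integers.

Answer: 37 54 18 62 17 55 35

Derivation:
'l': a..z range, 26 + ord('l') − ord('a') = 37
'2': 0..9 range, 52 + ord('2') − ord('0') = 54
'S': A..Z range, ord('S') − ord('A') = 18
'+': index 62
'R': A..Z range, ord('R') − ord('A') = 17
'3': 0..9 range, 52 + ord('3') − ord('0') = 55
'j': a..z range, 26 + ord('j') − ord('a') = 35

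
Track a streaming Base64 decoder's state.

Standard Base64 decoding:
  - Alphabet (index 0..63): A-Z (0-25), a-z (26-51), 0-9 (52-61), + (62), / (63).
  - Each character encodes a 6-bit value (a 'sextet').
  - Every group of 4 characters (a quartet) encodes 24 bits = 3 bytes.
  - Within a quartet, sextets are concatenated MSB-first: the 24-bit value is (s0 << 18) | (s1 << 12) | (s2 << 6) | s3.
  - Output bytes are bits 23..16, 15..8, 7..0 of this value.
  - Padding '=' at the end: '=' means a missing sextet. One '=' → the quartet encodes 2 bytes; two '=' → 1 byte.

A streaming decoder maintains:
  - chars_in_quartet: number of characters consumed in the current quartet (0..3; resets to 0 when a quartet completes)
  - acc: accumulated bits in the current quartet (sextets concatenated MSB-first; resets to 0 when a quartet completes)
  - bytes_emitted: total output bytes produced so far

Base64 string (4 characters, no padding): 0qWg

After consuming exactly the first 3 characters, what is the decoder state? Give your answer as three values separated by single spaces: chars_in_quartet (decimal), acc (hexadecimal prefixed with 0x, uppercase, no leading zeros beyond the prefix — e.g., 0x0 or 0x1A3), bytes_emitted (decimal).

After char 0 ('0'=52): chars_in_quartet=1 acc=0x34 bytes_emitted=0
After char 1 ('q'=42): chars_in_quartet=2 acc=0xD2A bytes_emitted=0
After char 2 ('W'=22): chars_in_quartet=3 acc=0x34A96 bytes_emitted=0

Answer: 3 0x34A96 0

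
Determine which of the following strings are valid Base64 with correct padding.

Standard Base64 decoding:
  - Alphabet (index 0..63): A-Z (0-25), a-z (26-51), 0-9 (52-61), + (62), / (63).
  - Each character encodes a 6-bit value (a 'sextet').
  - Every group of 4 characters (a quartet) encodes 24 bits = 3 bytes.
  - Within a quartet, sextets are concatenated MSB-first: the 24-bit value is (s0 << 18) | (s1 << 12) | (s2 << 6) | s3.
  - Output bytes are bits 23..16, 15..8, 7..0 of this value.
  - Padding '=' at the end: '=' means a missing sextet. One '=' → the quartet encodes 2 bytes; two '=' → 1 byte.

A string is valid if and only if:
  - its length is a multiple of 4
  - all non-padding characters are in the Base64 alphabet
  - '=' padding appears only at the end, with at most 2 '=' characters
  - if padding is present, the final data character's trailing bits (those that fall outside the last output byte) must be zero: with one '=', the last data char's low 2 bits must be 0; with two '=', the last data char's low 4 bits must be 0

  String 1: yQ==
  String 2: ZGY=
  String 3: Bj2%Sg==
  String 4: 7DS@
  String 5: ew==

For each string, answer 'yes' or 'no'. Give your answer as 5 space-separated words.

Answer: yes yes no no yes

Derivation:
String 1: 'yQ==' → valid
String 2: 'ZGY=' → valid
String 3: 'Bj2%Sg==' → invalid (bad char(s): ['%'])
String 4: '7DS@' → invalid (bad char(s): ['@'])
String 5: 'ew==' → valid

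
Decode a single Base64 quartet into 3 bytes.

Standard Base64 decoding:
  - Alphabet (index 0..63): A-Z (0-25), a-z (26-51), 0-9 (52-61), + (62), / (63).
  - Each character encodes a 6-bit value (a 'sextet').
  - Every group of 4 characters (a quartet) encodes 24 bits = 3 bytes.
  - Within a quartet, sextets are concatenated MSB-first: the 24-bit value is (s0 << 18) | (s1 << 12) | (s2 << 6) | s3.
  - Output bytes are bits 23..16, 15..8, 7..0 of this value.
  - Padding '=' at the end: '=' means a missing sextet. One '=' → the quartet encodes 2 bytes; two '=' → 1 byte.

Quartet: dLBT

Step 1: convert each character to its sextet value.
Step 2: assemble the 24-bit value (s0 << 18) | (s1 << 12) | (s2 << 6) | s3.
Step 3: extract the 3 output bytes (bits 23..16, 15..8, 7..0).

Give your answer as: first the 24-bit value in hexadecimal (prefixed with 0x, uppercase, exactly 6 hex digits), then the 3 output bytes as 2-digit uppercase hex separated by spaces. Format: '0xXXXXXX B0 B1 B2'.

Sextets: d=29, L=11, B=1, T=19
24-bit: (29<<18) | (11<<12) | (1<<6) | 19
      = 0x740000 | 0x00B000 | 0x000040 | 0x000013
      = 0x74B053
Bytes: (v>>16)&0xFF=74, (v>>8)&0xFF=B0, v&0xFF=53

Answer: 0x74B053 74 B0 53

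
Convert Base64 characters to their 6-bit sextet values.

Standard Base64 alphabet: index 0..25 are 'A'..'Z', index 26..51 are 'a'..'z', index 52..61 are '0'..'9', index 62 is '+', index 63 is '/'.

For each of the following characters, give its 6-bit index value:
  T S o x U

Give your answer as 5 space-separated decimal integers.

Answer: 19 18 40 49 20

Derivation:
'T': A..Z range, ord('T') − ord('A') = 19
'S': A..Z range, ord('S') − ord('A') = 18
'o': a..z range, 26 + ord('o') − ord('a') = 40
'x': a..z range, 26 + ord('x') − ord('a') = 49
'U': A..Z range, ord('U') − ord('A') = 20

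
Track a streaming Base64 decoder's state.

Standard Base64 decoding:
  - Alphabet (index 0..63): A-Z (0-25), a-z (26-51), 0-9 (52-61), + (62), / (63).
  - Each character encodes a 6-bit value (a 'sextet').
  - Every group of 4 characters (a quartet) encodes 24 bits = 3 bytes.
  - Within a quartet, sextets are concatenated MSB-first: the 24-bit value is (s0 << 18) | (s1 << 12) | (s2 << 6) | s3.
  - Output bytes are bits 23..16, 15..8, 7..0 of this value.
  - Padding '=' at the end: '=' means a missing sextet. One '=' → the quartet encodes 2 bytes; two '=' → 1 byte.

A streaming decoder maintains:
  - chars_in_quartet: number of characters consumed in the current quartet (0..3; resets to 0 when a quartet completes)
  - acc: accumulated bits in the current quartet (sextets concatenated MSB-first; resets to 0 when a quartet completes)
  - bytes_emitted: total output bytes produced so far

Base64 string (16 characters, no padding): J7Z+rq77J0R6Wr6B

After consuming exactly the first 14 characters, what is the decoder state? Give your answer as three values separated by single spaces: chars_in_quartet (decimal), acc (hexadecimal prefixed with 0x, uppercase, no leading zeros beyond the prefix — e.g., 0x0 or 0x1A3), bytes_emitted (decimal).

After char 0 ('J'=9): chars_in_quartet=1 acc=0x9 bytes_emitted=0
After char 1 ('7'=59): chars_in_quartet=2 acc=0x27B bytes_emitted=0
After char 2 ('Z'=25): chars_in_quartet=3 acc=0x9ED9 bytes_emitted=0
After char 3 ('+'=62): chars_in_quartet=4 acc=0x27B67E -> emit 27 B6 7E, reset; bytes_emitted=3
After char 4 ('r'=43): chars_in_quartet=1 acc=0x2B bytes_emitted=3
After char 5 ('q'=42): chars_in_quartet=2 acc=0xAEA bytes_emitted=3
After char 6 ('7'=59): chars_in_quartet=3 acc=0x2BABB bytes_emitted=3
After char 7 ('7'=59): chars_in_quartet=4 acc=0xAEAEFB -> emit AE AE FB, reset; bytes_emitted=6
After char 8 ('J'=9): chars_in_quartet=1 acc=0x9 bytes_emitted=6
After char 9 ('0'=52): chars_in_quartet=2 acc=0x274 bytes_emitted=6
After char 10 ('R'=17): chars_in_quartet=3 acc=0x9D11 bytes_emitted=6
After char 11 ('6'=58): chars_in_quartet=4 acc=0x27447A -> emit 27 44 7A, reset; bytes_emitted=9
After char 12 ('W'=22): chars_in_quartet=1 acc=0x16 bytes_emitted=9
After char 13 ('r'=43): chars_in_quartet=2 acc=0x5AB bytes_emitted=9

Answer: 2 0x5AB 9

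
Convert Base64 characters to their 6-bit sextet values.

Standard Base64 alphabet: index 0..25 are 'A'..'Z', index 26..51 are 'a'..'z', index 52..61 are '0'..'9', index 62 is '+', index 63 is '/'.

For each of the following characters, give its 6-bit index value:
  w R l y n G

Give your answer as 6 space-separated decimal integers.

'w': a..z range, 26 + ord('w') − ord('a') = 48
'R': A..Z range, ord('R') − ord('A') = 17
'l': a..z range, 26 + ord('l') − ord('a') = 37
'y': a..z range, 26 + ord('y') − ord('a') = 50
'n': a..z range, 26 + ord('n') − ord('a') = 39
'G': A..Z range, ord('G') − ord('A') = 6

Answer: 48 17 37 50 39 6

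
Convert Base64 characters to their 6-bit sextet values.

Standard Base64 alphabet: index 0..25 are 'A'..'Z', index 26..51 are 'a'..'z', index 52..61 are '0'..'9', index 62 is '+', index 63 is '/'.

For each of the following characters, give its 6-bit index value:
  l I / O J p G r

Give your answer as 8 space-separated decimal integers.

Answer: 37 8 63 14 9 41 6 43

Derivation:
'l': a..z range, 26 + ord('l') − ord('a') = 37
'I': A..Z range, ord('I') − ord('A') = 8
'/': index 63
'O': A..Z range, ord('O') − ord('A') = 14
'J': A..Z range, ord('J') − ord('A') = 9
'p': a..z range, 26 + ord('p') − ord('a') = 41
'G': A..Z range, ord('G') − ord('A') = 6
'r': a..z range, 26 + ord('r') − ord('a') = 43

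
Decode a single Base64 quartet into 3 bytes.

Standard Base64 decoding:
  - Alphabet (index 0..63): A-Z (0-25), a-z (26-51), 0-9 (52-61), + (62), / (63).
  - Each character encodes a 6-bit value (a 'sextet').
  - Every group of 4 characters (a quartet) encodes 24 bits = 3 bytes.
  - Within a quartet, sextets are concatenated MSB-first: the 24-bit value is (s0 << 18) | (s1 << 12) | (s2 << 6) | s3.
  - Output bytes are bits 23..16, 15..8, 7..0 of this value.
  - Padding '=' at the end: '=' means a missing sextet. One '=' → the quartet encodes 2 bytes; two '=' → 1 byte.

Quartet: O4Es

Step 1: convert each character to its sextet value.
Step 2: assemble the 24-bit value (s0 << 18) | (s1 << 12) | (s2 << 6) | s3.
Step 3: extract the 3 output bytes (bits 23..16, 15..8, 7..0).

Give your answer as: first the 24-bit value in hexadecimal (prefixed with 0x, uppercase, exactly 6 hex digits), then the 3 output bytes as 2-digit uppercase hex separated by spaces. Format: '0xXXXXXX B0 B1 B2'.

Sextets: O=14, 4=56, E=4, s=44
24-bit: (14<<18) | (56<<12) | (4<<6) | 44
      = 0x380000 | 0x038000 | 0x000100 | 0x00002C
      = 0x3B812C
Bytes: (v>>16)&0xFF=3B, (v>>8)&0xFF=81, v&0xFF=2C

Answer: 0x3B812C 3B 81 2C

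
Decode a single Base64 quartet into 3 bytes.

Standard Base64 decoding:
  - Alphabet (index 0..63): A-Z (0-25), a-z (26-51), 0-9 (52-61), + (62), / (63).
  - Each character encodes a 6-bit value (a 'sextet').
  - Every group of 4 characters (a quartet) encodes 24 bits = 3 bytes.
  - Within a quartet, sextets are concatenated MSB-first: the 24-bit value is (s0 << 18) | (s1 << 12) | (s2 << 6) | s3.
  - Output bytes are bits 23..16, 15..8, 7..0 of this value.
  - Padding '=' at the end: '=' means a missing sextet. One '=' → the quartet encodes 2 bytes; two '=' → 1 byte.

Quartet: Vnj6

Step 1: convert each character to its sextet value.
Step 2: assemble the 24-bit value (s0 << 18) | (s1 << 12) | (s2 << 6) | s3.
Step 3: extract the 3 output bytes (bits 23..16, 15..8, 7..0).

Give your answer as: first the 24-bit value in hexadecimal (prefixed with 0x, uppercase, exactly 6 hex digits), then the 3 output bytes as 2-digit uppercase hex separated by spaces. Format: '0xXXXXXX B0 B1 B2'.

Answer: 0x5678FA 56 78 FA

Derivation:
Sextets: V=21, n=39, j=35, 6=58
24-bit: (21<<18) | (39<<12) | (35<<6) | 58
      = 0x540000 | 0x027000 | 0x0008C0 | 0x00003A
      = 0x5678FA
Bytes: (v>>16)&0xFF=56, (v>>8)&0xFF=78, v&0xFF=FA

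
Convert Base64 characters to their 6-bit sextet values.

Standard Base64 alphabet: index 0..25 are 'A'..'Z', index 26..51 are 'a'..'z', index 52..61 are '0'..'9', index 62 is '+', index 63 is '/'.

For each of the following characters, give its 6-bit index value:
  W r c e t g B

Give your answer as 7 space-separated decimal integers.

'W': A..Z range, ord('W') − ord('A') = 22
'r': a..z range, 26 + ord('r') − ord('a') = 43
'c': a..z range, 26 + ord('c') − ord('a') = 28
'e': a..z range, 26 + ord('e') − ord('a') = 30
't': a..z range, 26 + ord('t') − ord('a') = 45
'g': a..z range, 26 + ord('g') − ord('a') = 32
'B': A..Z range, ord('B') − ord('A') = 1

Answer: 22 43 28 30 45 32 1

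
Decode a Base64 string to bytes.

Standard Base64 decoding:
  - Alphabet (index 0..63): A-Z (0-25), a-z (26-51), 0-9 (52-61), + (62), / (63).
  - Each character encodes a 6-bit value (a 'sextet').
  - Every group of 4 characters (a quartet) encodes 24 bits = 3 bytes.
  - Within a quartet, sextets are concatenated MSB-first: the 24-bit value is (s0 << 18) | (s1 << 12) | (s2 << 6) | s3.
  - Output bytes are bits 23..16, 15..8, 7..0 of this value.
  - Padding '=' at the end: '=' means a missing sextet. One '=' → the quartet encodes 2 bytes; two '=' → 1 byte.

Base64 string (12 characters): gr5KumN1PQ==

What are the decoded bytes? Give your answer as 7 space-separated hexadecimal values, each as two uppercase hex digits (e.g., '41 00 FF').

Answer: 82 BE 4A BA 63 75 3D

Derivation:
After char 0 ('g'=32): chars_in_quartet=1 acc=0x20 bytes_emitted=0
After char 1 ('r'=43): chars_in_quartet=2 acc=0x82B bytes_emitted=0
After char 2 ('5'=57): chars_in_quartet=3 acc=0x20AF9 bytes_emitted=0
After char 3 ('K'=10): chars_in_quartet=4 acc=0x82BE4A -> emit 82 BE 4A, reset; bytes_emitted=3
After char 4 ('u'=46): chars_in_quartet=1 acc=0x2E bytes_emitted=3
After char 5 ('m'=38): chars_in_quartet=2 acc=0xBA6 bytes_emitted=3
After char 6 ('N'=13): chars_in_quartet=3 acc=0x2E98D bytes_emitted=3
After char 7 ('1'=53): chars_in_quartet=4 acc=0xBA6375 -> emit BA 63 75, reset; bytes_emitted=6
After char 8 ('P'=15): chars_in_quartet=1 acc=0xF bytes_emitted=6
After char 9 ('Q'=16): chars_in_quartet=2 acc=0x3D0 bytes_emitted=6
Padding '==': partial quartet acc=0x3D0 -> emit 3D; bytes_emitted=7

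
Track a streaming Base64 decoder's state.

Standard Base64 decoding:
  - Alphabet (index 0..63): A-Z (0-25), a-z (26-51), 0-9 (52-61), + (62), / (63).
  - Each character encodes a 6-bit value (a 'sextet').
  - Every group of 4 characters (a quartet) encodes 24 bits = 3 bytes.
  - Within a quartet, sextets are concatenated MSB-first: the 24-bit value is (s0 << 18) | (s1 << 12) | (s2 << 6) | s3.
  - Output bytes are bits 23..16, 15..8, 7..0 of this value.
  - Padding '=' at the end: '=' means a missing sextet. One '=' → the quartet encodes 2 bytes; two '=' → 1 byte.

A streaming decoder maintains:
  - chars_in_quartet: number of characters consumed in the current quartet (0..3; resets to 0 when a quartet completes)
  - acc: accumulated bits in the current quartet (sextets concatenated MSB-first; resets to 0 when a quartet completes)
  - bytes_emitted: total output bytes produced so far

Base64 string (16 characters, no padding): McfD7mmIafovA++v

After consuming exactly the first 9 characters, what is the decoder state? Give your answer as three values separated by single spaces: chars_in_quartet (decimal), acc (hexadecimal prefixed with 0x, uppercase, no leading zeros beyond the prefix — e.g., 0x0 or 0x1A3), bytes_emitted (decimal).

After char 0 ('M'=12): chars_in_quartet=1 acc=0xC bytes_emitted=0
After char 1 ('c'=28): chars_in_quartet=2 acc=0x31C bytes_emitted=0
After char 2 ('f'=31): chars_in_quartet=3 acc=0xC71F bytes_emitted=0
After char 3 ('D'=3): chars_in_quartet=4 acc=0x31C7C3 -> emit 31 C7 C3, reset; bytes_emitted=3
After char 4 ('7'=59): chars_in_quartet=1 acc=0x3B bytes_emitted=3
After char 5 ('m'=38): chars_in_quartet=2 acc=0xEE6 bytes_emitted=3
After char 6 ('m'=38): chars_in_quartet=3 acc=0x3B9A6 bytes_emitted=3
After char 7 ('I'=8): chars_in_quartet=4 acc=0xEE6988 -> emit EE 69 88, reset; bytes_emitted=6
After char 8 ('a'=26): chars_in_quartet=1 acc=0x1A bytes_emitted=6

Answer: 1 0x1A 6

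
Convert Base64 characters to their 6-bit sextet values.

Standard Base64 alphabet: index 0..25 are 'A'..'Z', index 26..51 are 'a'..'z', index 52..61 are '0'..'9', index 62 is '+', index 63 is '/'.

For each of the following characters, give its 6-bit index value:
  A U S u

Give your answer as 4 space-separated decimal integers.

Answer: 0 20 18 46

Derivation:
'A': A..Z range, ord('A') − ord('A') = 0
'U': A..Z range, ord('U') − ord('A') = 20
'S': A..Z range, ord('S') − ord('A') = 18
'u': a..z range, 26 + ord('u') − ord('a') = 46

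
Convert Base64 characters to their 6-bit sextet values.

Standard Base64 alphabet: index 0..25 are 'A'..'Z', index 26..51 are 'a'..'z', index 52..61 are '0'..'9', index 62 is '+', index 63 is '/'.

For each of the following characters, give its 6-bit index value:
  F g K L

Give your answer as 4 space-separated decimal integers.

'F': A..Z range, ord('F') − ord('A') = 5
'g': a..z range, 26 + ord('g') − ord('a') = 32
'K': A..Z range, ord('K') − ord('A') = 10
'L': A..Z range, ord('L') − ord('A') = 11

Answer: 5 32 10 11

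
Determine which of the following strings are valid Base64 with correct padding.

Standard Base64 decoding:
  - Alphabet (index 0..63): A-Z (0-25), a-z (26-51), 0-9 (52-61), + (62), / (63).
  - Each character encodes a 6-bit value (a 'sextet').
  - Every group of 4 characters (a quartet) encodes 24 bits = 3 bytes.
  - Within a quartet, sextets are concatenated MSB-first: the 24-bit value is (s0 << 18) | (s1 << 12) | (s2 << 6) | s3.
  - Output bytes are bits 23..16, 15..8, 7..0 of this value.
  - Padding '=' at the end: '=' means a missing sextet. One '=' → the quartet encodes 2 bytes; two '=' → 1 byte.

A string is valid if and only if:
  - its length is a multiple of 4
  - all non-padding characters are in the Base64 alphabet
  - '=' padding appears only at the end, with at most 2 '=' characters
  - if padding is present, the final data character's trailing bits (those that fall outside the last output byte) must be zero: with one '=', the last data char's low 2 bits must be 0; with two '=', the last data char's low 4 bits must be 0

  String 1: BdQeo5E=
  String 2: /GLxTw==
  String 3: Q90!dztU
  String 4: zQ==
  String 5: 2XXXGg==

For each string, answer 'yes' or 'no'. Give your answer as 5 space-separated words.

String 1: 'BdQeo5E=' → valid
String 2: '/GLxTw==' → valid
String 3: 'Q90!dztU' → invalid (bad char(s): ['!'])
String 4: 'zQ==' → valid
String 5: '2XXXGg==' → valid

Answer: yes yes no yes yes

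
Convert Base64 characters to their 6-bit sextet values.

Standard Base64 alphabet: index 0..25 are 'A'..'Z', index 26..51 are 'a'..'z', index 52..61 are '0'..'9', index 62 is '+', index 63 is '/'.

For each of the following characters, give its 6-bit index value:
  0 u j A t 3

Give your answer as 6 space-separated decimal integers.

'0': 0..9 range, 52 + ord('0') − ord('0') = 52
'u': a..z range, 26 + ord('u') − ord('a') = 46
'j': a..z range, 26 + ord('j') − ord('a') = 35
'A': A..Z range, ord('A') − ord('A') = 0
't': a..z range, 26 + ord('t') − ord('a') = 45
'3': 0..9 range, 52 + ord('3') − ord('0') = 55

Answer: 52 46 35 0 45 55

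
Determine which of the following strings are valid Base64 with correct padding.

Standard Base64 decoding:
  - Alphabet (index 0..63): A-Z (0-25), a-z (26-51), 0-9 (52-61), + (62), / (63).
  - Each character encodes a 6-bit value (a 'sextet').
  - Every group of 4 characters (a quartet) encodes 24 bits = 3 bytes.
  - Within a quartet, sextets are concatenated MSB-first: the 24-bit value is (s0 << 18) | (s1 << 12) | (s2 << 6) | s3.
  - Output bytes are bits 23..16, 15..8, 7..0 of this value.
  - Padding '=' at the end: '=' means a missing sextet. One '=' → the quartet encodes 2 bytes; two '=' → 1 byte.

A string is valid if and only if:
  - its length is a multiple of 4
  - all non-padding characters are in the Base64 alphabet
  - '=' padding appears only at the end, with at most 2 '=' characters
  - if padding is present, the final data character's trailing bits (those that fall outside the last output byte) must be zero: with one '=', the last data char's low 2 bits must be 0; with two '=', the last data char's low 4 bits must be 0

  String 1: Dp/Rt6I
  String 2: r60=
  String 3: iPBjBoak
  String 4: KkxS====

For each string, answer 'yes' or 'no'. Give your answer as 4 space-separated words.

Answer: no yes yes no

Derivation:
String 1: 'Dp/Rt6I' → invalid (len=7 not mult of 4)
String 2: 'r60=' → valid
String 3: 'iPBjBoak' → valid
String 4: 'KkxS====' → invalid (4 pad chars (max 2))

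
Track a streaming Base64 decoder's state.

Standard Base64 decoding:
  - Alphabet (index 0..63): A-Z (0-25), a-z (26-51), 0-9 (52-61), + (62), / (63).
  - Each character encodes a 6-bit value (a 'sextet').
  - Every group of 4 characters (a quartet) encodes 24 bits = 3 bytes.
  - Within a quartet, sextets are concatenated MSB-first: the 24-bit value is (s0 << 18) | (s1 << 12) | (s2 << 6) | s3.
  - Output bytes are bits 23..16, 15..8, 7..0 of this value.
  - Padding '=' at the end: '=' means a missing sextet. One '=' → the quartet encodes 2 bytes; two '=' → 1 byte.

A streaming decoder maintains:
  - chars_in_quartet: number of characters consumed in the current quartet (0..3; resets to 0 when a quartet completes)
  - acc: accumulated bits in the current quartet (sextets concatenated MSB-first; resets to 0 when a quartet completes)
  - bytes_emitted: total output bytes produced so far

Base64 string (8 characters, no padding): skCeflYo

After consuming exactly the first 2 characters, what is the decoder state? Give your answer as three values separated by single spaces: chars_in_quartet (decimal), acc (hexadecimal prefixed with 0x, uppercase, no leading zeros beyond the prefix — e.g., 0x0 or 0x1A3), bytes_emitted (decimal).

After char 0 ('s'=44): chars_in_quartet=1 acc=0x2C bytes_emitted=0
After char 1 ('k'=36): chars_in_quartet=2 acc=0xB24 bytes_emitted=0

Answer: 2 0xB24 0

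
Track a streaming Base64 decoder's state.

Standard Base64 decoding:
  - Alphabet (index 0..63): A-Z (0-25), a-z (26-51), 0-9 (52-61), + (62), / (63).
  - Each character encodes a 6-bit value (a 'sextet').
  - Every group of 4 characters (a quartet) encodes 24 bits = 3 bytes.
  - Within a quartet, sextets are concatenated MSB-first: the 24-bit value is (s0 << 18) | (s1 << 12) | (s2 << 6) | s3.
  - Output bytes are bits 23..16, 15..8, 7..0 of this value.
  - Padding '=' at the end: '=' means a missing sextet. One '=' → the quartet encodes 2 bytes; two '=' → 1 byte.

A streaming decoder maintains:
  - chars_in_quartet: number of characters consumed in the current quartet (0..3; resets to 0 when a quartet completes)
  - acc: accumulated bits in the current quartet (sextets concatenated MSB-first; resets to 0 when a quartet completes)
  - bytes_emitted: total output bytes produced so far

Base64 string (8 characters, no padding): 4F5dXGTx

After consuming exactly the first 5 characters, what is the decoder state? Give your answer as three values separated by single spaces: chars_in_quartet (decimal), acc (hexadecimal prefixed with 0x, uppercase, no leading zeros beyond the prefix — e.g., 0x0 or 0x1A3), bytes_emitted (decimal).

After char 0 ('4'=56): chars_in_quartet=1 acc=0x38 bytes_emitted=0
After char 1 ('F'=5): chars_in_quartet=2 acc=0xE05 bytes_emitted=0
After char 2 ('5'=57): chars_in_quartet=3 acc=0x38179 bytes_emitted=0
After char 3 ('d'=29): chars_in_quartet=4 acc=0xE05E5D -> emit E0 5E 5D, reset; bytes_emitted=3
After char 4 ('X'=23): chars_in_quartet=1 acc=0x17 bytes_emitted=3

Answer: 1 0x17 3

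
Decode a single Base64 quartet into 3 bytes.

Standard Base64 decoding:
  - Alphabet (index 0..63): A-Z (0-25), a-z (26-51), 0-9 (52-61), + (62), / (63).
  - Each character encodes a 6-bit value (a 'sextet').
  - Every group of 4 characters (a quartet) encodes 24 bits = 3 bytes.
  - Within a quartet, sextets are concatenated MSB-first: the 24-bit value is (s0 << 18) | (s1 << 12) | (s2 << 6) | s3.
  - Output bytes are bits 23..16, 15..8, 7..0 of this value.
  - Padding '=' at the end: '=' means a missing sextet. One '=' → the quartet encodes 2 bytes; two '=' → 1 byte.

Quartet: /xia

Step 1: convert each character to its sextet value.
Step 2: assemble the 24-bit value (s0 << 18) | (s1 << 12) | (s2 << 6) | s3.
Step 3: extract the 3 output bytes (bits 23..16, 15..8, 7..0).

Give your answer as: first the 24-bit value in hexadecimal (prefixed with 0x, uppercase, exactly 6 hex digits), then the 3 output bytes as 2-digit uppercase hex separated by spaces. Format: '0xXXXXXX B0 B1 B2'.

Sextets: /=63, x=49, i=34, a=26
24-bit: (63<<18) | (49<<12) | (34<<6) | 26
      = 0xFC0000 | 0x031000 | 0x000880 | 0x00001A
      = 0xFF189A
Bytes: (v>>16)&0xFF=FF, (v>>8)&0xFF=18, v&0xFF=9A

Answer: 0xFF189A FF 18 9A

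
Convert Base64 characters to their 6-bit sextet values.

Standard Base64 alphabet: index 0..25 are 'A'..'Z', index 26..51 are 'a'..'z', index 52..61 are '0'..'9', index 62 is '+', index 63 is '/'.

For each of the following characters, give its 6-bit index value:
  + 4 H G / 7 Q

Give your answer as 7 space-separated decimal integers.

'+': index 62
'4': 0..9 range, 52 + ord('4') − ord('0') = 56
'H': A..Z range, ord('H') − ord('A') = 7
'G': A..Z range, ord('G') − ord('A') = 6
'/': index 63
'7': 0..9 range, 52 + ord('7') − ord('0') = 59
'Q': A..Z range, ord('Q') − ord('A') = 16

Answer: 62 56 7 6 63 59 16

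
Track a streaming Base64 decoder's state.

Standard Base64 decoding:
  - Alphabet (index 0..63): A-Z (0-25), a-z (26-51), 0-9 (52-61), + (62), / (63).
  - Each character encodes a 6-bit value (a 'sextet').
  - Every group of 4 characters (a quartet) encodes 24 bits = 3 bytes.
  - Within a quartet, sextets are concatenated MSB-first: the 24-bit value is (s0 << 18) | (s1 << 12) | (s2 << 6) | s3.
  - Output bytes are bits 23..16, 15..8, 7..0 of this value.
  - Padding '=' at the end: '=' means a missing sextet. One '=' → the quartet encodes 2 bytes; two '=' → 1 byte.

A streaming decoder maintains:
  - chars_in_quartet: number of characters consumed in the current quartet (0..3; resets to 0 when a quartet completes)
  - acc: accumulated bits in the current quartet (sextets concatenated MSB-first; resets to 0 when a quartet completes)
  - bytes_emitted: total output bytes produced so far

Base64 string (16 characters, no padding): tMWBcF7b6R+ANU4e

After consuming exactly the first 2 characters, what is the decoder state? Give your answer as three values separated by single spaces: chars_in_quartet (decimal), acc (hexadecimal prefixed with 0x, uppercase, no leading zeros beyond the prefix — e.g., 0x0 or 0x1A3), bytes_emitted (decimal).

Answer: 2 0xB4C 0

Derivation:
After char 0 ('t'=45): chars_in_quartet=1 acc=0x2D bytes_emitted=0
After char 1 ('M'=12): chars_in_quartet=2 acc=0xB4C bytes_emitted=0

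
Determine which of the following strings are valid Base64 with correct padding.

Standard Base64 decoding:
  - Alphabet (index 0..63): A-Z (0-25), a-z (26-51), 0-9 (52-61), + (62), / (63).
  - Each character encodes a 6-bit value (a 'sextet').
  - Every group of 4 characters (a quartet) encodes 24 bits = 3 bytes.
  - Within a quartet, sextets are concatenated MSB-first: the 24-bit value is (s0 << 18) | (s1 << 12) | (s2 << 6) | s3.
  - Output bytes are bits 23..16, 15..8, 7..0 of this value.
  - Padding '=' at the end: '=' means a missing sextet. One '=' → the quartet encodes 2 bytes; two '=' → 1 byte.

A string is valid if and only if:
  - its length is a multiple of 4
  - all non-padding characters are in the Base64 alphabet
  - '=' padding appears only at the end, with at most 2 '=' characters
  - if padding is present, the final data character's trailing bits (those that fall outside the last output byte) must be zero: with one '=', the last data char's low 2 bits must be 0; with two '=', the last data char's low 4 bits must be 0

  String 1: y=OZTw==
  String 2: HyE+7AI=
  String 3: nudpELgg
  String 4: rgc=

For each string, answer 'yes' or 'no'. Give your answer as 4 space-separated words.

Answer: no yes yes yes

Derivation:
String 1: 'y=OZTw==' → invalid (bad char(s): ['=']; '=' in middle)
String 2: 'HyE+7AI=' → valid
String 3: 'nudpELgg' → valid
String 4: 'rgc=' → valid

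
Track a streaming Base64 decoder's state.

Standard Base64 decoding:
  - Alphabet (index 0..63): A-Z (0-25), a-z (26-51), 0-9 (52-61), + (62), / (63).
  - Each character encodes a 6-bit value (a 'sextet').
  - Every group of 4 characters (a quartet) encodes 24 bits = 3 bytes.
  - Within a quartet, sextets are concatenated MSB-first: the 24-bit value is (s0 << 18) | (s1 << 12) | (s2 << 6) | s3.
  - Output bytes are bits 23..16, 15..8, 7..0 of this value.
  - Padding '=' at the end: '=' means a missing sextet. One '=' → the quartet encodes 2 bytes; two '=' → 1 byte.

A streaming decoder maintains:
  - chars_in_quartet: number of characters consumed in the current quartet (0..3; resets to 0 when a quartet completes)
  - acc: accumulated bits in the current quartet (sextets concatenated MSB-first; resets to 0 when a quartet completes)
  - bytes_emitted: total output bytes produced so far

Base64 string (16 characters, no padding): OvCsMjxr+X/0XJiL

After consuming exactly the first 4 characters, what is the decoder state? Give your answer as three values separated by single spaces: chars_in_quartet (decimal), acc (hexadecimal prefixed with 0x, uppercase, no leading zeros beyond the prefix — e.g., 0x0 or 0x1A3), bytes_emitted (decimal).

Answer: 0 0x0 3

Derivation:
After char 0 ('O'=14): chars_in_quartet=1 acc=0xE bytes_emitted=0
After char 1 ('v'=47): chars_in_quartet=2 acc=0x3AF bytes_emitted=0
After char 2 ('C'=2): chars_in_quartet=3 acc=0xEBC2 bytes_emitted=0
After char 3 ('s'=44): chars_in_quartet=4 acc=0x3AF0AC -> emit 3A F0 AC, reset; bytes_emitted=3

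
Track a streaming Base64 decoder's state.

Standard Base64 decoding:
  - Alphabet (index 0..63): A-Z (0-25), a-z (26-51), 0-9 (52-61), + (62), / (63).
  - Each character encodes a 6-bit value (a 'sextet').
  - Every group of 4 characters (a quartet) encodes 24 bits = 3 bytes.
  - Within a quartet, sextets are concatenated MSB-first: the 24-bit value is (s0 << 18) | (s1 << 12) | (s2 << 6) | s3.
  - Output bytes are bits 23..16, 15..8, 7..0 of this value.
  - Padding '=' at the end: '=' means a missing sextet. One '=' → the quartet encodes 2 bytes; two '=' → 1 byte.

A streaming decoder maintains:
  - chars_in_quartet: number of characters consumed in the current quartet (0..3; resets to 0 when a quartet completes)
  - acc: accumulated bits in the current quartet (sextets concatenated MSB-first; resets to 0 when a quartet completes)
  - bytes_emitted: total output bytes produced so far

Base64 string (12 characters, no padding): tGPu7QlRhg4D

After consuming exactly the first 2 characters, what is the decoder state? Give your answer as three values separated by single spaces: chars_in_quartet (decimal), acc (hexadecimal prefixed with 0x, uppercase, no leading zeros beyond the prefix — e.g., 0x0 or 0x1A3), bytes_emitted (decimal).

Answer: 2 0xB46 0

Derivation:
After char 0 ('t'=45): chars_in_quartet=1 acc=0x2D bytes_emitted=0
After char 1 ('G'=6): chars_in_quartet=2 acc=0xB46 bytes_emitted=0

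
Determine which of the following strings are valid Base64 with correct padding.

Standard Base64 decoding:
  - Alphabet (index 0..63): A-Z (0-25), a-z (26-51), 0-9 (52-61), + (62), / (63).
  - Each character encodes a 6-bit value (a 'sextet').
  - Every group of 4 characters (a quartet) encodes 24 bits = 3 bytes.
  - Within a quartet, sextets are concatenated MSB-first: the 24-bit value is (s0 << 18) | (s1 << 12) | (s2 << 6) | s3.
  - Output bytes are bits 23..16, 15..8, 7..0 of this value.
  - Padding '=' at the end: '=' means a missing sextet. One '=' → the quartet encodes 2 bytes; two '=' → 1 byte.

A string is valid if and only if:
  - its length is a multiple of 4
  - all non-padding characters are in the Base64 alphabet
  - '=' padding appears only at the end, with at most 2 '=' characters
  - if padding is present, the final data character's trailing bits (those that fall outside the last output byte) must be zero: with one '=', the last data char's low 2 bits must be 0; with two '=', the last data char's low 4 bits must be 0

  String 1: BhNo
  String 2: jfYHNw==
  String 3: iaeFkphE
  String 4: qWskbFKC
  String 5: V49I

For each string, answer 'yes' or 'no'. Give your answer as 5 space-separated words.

Answer: yes yes yes yes yes

Derivation:
String 1: 'BhNo' → valid
String 2: 'jfYHNw==' → valid
String 3: 'iaeFkphE' → valid
String 4: 'qWskbFKC' → valid
String 5: 'V49I' → valid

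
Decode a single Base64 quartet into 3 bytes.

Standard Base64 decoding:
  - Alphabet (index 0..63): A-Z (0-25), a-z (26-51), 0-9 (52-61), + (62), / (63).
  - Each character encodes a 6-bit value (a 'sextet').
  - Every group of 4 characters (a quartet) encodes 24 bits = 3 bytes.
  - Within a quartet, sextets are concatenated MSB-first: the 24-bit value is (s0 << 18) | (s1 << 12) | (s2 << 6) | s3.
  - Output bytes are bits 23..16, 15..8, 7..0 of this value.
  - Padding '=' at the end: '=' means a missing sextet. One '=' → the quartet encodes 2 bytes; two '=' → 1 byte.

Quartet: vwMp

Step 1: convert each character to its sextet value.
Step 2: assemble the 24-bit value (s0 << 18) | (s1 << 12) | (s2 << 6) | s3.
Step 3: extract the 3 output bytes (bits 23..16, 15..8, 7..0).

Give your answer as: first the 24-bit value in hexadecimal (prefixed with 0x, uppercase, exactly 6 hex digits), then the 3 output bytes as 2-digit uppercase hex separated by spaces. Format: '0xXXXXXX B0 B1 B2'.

Answer: 0xBF0329 BF 03 29

Derivation:
Sextets: v=47, w=48, M=12, p=41
24-bit: (47<<18) | (48<<12) | (12<<6) | 41
      = 0xBC0000 | 0x030000 | 0x000300 | 0x000029
      = 0xBF0329
Bytes: (v>>16)&0xFF=BF, (v>>8)&0xFF=03, v&0xFF=29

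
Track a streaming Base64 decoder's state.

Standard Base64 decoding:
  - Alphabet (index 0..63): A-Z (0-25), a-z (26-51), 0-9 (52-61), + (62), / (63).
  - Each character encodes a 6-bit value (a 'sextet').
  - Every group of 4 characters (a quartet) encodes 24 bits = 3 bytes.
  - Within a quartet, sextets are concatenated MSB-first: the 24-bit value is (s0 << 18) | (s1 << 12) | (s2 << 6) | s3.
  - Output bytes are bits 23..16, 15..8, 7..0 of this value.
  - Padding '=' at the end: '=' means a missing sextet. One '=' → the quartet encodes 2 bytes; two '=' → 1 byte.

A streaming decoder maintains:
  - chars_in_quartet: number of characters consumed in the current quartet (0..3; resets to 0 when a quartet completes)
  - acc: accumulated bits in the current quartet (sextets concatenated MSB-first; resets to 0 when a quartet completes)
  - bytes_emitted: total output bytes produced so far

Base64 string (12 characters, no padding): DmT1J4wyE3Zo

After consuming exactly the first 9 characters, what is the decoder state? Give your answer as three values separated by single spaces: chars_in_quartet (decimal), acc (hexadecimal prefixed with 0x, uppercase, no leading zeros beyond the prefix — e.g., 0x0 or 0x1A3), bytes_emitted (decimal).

After char 0 ('D'=3): chars_in_quartet=1 acc=0x3 bytes_emitted=0
After char 1 ('m'=38): chars_in_quartet=2 acc=0xE6 bytes_emitted=0
After char 2 ('T'=19): chars_in_quartet=3 acc=0x3993 bytes_emitted=0
After char 3 ('1'=53): chars_in_quartet=4 acc=0xE64F5 -> emit 0E 64 F5, reset; bytes_emitted=3
After char 4 ('J'=9): chars_in_quartet=1 acc=0x9 bytes_emitted=3
After char 5 ('4'=56): chars_in_quartet=2 acc=0x278 bytes_emitted=3
After char 6 ('w'=48): chars_in_quartet=3 acc=0x9E30 bytes_emitted=3
After char 7 ('y'=50): chars_in_quartet=4 acc=0x278C32 -> emit 27 8C 32, reset; bytes_emitted=6
After char 8 ('E'=4): chars_in_quartet=1 acc=0x4 bytes_emitted=6

Answer: 1 0x4 6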